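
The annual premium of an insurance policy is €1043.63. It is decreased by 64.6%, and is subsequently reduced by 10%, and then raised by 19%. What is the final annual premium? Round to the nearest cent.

After the 64.6% decrease: €1043.63 × 0.354 = €369.44502.
Apply the 10% decrease: €369.44502 × 0.9 = €332.500518.
Apply the 19% increase: €332.500518 × 1.19 = €395.67561642 ≈ €395.68.

€395.68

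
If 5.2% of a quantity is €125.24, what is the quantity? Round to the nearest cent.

€125.24 ÷ 0.052 ≈ €2,408.46.

€2,408.46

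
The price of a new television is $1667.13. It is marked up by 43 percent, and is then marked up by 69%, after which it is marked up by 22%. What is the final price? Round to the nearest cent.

$4915.32

Each change multiplies by a factor: 1.43 × 1.69 × 1.22 = 2.948374.
$1667.13 × 2.948374 = $4915.32274662 ≈ $4915.32.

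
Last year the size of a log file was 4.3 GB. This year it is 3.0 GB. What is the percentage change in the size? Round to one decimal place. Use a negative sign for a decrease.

Change: 3.0 − 4.3 = -1.3.
Relative to the original: -1.3 ÷ 4.3 ≈ -30.2%.

-30.2%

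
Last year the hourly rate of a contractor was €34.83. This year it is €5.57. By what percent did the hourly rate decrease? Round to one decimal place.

84.0%

Change: €5.57 − €34.83 = -€29.26.
Relative to the original: -€29.26 ÷ €34.83 ≈ -84.0%.
So the hourly rate decreased by 84.0%.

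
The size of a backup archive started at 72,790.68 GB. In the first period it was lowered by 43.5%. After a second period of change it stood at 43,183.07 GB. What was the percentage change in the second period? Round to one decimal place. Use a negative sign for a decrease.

After the first period: 72,790.68 × 0.565 = 41126.7342.
Second-period multiplier: 43,183.07 ÷ 41126.7342 ≈ 1.05.
That is a change of 5.0%.

5.0%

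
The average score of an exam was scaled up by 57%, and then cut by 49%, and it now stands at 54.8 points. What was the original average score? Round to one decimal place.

The overall multiplier applied was 1.57 × 0.51 = 0.8007.
So the original average score was 54.8 ÷ 0.8007 ≈ 68.4 points.

68.4 points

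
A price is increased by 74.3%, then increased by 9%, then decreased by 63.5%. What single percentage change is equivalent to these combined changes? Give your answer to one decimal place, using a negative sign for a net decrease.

A 74.3% increase multiplies by 1.743.
Then a 9% increase: 1.743 × 1.09 = 1.89987.
Then a 63.5% decrease: 1.89987 × 0.365 = 0.69345255.
Overall factor 0.69345255, i.e. -30.7%.

-30.7%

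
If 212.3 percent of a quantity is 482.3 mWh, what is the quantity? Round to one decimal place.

482.3 mWh ÷ 2.123 ≈ 227.2 mWh.

227.2 mWh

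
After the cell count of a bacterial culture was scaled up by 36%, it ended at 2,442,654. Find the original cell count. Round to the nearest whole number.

1,796,069

The overall multiplier applied was 1.36.
So the original cell count was 2,442,654 ÷ 1.36 ≈ 1,796,069.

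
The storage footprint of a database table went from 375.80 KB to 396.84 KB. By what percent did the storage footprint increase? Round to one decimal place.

5.6%

Change: 396.84 − 375.80 = 21.04.
Relative to the original: 21.04 ÷ 375.80 ≈ 5.6%.
So the storage footprint increased by 5.6%.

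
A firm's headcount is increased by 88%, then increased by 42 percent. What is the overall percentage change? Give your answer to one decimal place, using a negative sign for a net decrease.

An 88% increase multiplies by 1.88.
Then a 42% increase: 1.88 × 1.42 = 2.6696.
Overall factor 2.6696, i.e. 167.0%.

167.0%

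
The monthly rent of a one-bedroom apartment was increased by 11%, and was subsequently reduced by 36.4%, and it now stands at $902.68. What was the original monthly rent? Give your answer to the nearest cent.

Undoing the 36.4% decrease: $902.68 ÷ 0.636 ≈ $1419.308176.
Undoing the 11% increase: $1419.308176 ÷ 1.11 ≈ $1278.66.

$1278.66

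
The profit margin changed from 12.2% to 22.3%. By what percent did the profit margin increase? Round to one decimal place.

82.8%

The change is 22.3 − 12.2 = 10.1 percentage points.
Relative to the original 12.2%, that is 10.1 ÷ 12.2 ≈ 82.8%.
So the profit margin rose by 82.8%.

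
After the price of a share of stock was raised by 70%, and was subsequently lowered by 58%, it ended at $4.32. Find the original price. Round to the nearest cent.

$6.05

Undoing the 58% decrease: $4.32 ÷ 0.42 ≈ $10.285714.
Undoing the 70% increase: $10.285714 ÷ 1.7 ≈ $6.05.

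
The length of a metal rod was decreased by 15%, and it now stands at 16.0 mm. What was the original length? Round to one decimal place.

18.8 mm

The overall multiplier applied was 0.85.
So the original length was 16.0 ÷ 0.85 ≈ 18.8 mm.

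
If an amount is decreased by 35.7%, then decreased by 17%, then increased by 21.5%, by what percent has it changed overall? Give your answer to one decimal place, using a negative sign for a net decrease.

-35.2%

The combined multiplier is 0.643 × 0.83 × 1.215 = 0.64843335.
That corresponds to a decrease of 35.2%.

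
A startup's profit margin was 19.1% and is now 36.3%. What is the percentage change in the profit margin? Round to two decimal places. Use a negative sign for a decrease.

90.05%

The change is 36.3 − 19.1 = 17.2 percentage points.
Relative to the original 19.1%, that is 17.2 ÷ 19.1 ≈ 90.05%.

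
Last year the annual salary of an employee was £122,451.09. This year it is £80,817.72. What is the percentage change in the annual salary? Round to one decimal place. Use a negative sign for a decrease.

Change: £80,817.72 − £122,451.09 = -£41,633.37.
Relative to the original: -£41,633.37 ÷ £122,451.09 ≈ -34.0%.

-34.0%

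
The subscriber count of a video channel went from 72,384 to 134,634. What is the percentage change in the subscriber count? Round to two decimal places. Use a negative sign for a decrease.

86.00%

Change: 134,634 − 72,384 = 62,250.
Relative to the original: 62,250 ÷ 72,384 ≈ 86.00%.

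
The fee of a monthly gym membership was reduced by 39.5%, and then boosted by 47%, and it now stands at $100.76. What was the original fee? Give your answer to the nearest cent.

Undoing the 47% increase: $100.76 ÷ 1.47 ≈ $68.544218.
Undoing the 39.5% decrease: $68.544218 ÷ 0.605 ≈ $113.30.

$113.30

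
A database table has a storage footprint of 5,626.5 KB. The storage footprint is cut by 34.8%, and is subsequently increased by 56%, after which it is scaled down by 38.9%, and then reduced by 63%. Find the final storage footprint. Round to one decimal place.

1,293.8 KB

Each change multiplies by a factor: 0.652 × 1.56 × 0.611 × 0.37 = 0.2299403184.
5,626.5 × 0.2299403184 = 1293.7592014776 ≈ 1,293.8.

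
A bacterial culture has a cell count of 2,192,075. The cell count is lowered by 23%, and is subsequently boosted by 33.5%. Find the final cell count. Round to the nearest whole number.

2,253,343

After the 23% decrease: 2,192,075 × 0.77 = 1687897.75.
33.5% increase: 1687897.75 × 1.335 = 2253343.49625 ≈ 2,253,343.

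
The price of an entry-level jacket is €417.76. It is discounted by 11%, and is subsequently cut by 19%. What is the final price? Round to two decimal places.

Apply the 11% decrease: €417.76 × 0.89 = €371.8064.
19% decrease: €371.8064 × 0.81 = €301.163184 ≈ €301.16.

€301.16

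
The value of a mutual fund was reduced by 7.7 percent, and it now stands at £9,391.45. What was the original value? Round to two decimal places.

The overall multiplier applied was 0.923.
So the original value was £9,391.45 ÷ 0.923 ≈ £10,174.92.

£10,174.92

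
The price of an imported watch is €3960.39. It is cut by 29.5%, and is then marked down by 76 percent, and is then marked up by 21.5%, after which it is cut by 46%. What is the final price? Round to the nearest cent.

€439.65

Apply the 29.5% decrease: €3960.39 × 0.705 = €2792.07495.
After the 76% decrease: €2792.07495 × 0.24 = €670.097988.
21.5% increase: €670.097988 × 1.215 = €814.16905542.
46% decrease: €814.16905542 × 0.54 = €439.6512899268 ≈ €439.65.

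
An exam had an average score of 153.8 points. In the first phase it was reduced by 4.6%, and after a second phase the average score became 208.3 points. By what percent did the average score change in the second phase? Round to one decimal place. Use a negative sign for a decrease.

42.0%

After the first phase: 153.8 × 0.954 = 146.7252.
Second-phase multiplier: 208.3 ÷ 146.7252 ≈ 1.41966.
That is a change of 42.0%.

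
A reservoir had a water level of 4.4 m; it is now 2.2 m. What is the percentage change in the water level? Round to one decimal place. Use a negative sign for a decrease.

Change: 2.2 − 4.4 = -2.2.
Relative to the original: -2.2 ÷ 4.4 = -50.0%.

-50.0%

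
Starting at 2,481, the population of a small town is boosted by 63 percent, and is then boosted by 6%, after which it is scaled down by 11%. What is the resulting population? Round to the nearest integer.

3,815

Each change multiplies by a factor: 1.63 × 1.06 × 0.89 = 1.537742.
2,481 × 1.537742 = 3815.137902 ≈ 3,815.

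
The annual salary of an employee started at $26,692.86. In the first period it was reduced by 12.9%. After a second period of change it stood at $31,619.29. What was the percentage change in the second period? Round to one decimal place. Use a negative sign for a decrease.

After the first period: $26,692.86 × 0.871 = $23249.48106.
Second-period multiplier: $31,619.29 ÷ $23249.48106 ≈ 1.36.
That is a change of 36.0%.

36.0%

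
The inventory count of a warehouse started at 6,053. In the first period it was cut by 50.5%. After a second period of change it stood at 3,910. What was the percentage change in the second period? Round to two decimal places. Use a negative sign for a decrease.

30.50%

After the first period: 6,053 × 0.495 = 2996.235.
Second-period multiplier: 3,910 ÷ 2996.235 ≈ 1.304971.
That is a change of 30.50%.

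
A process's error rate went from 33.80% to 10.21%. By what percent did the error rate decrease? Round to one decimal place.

The change is 10.21 − 33.80 = -23.59 percentage points.
Relative to the original 33.80%, that is -23.59 ÷ 33.80 ≈ -69.8%.
So the error rate fell by 69.8%.

69.8%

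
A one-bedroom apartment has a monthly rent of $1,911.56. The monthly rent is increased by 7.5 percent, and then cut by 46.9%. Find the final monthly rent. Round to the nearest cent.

After the 7.5% increase: $1,911.56 × 1.075 = $2054.927.
Apply the 46.9% decrease: $2054.927 × 0.531 = $1091.166237 ≈ $1,091.17.

$1,091.17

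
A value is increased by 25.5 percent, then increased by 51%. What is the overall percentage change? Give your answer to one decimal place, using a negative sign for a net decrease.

89.5%

A 25.5% increase multiplies by 1.255.
Then a 51% increase: 1.255 × 1.51 = 1.89505.
Overall factor 1.89505, i.e. 89.5%.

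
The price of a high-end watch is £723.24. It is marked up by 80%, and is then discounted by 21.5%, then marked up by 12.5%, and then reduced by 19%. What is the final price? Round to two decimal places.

Each change multiplies by a factor: 1.8 × 0.785 × 1.125 × 0.81 = 1.28759625.
£723.24 × 1.28759625 = £931.24111185 ≈ £931.24.

£931.24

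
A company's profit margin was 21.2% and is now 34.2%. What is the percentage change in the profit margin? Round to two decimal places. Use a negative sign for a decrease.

61.32%

The change is 34.2 − 21.2 = 13.0 percentage points.
Relative to the original 21.2%, that is 13.0 ÷ 21.2 ≈ 61.32%.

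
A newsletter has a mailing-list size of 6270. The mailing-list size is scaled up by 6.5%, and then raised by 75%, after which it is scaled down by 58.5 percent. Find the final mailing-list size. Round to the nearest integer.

4850

Each change multiplies by a factor: 1.065 × 1.75 × 0.415 = 0.77345625.
6270 × 0.77345625 = 4849.5706875 ≈ 4850.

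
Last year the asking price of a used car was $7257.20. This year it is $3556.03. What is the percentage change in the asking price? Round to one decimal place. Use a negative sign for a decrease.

Change: $3556.03 − $7257.20 = -$3701.17.
Relative to the original: -$3701.17 ÷ $7257.20 ≈ -51.0%.

-51.0%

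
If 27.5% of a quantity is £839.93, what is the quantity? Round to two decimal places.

£3,054.29

£839.93 ÷ 0.275 ≈ £3,054.29.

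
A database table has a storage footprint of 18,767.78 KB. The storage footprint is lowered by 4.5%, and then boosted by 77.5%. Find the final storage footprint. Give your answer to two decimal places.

31,813.73 KB

After the 4.5% decrease: 18,767.78 × 0.955 = 17923.2299.
77.5% increase: 17923.2299 × 1.775 = 31813.7330725 ≈ 31,813.73.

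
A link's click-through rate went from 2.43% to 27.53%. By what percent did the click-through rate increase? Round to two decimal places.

The change is 27.53 − 2.43 = 25.10 percentage points.
Relative to the original 2.43%, that is 25.10 ÷ 2.43 ≈ 1032.92%.
So the click-through rate rose by 1032.92%.

1032.92%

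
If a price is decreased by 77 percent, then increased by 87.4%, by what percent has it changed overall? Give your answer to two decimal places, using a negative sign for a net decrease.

The combined multiplier is 0.23 × 1.874 = 0.43102.
That corresponds to a decrease of 56.90%.

-56.90%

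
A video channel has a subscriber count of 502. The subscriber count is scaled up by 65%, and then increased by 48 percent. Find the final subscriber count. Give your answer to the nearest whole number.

Each change multiplies by a factor: 1.65 × 1.48 = 2.442.
502 × 2.442 = 1225.884 ≈ 1226.

1226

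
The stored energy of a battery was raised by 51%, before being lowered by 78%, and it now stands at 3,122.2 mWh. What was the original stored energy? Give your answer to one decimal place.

9,398.6 mWh

Undoing the 78% decrease: 3,122.2 ÷ 0.22 ≈ 14191.818182.
Undoing the 51% increase: 14191.818182 ÷ 1.51 ≈ 9,398.6 mWh.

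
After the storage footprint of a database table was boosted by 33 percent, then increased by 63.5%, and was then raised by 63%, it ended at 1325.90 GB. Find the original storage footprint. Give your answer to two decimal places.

374.07 GB

The overall multiplier applied was 1.33 × 1.635 × 1.63 = 3.5445165.
So the original storage footprint was 1325.90 ÷ 3.5445165 ≈ 374.07 GB.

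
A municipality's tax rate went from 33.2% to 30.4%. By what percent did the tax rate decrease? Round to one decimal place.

8.4%

The change is 30.4 − 33.2 = -2.8 percentage points.
Relative to the original 33.2%, that is -2.8 ÷ 33.2 ≈ -8.4%.
So the tax rate fell by 8.4%.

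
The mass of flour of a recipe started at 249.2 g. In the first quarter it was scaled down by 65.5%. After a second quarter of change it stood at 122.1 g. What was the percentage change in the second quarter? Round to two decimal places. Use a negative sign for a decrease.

42.02%

After the first quarter: 249.2 × 0.345 = 85.974.
Second-quarter multiplier: 122.1 ÷ 85.974 ≈ 1.420197.
That is a change of 42.02%.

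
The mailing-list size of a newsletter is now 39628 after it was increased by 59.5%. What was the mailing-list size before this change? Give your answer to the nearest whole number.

24845

The overall multiplier applied was 1.595.
So the original mailing-list size was 39628 ÷ 1.595 ≈ 24845.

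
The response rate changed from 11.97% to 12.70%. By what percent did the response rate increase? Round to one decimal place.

The change is 12.70 − 11.97 = 0.73 percentage points.
Relative to the original 11.97%, that is 0.73 ÷ 11.97 ≈ 6.1%.
So the response rate rose by 6.1%.

6.1%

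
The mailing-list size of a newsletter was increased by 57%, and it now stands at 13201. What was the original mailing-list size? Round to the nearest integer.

The overall multiplier applied was 1.57.
So the original mailing-list size was 13201 ÷ 1.57 ≈ 8408.

8408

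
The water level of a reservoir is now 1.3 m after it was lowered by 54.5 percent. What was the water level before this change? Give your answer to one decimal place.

2.9 m

The overall multiplier applied was 0.455.
So the original water level was 1.3 ÷ 0.455 ≈ 2.9 m.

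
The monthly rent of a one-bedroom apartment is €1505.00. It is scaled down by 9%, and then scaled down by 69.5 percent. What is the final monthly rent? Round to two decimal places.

Each change multiplies by a factor: 0.91 × 0.305 = 0.27755.
€1505.00 × 0.27755 = €417.71275 ≈ €417.71.

€417.71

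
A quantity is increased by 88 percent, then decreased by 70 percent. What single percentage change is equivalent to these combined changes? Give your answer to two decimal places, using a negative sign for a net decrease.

-43.60%

The combined multiplier is 1.88 × 0.3 = 0.564.
That corresponds to a decrease of 43.60%.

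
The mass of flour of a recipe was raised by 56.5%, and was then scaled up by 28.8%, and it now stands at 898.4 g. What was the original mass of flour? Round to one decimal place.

445.7 g

The overall multiplier applied was 1.565 × 1.288 = 2.01572.
So the original mass of flour was 898.4 ÷ 2.01572 ≈ 445.7 g.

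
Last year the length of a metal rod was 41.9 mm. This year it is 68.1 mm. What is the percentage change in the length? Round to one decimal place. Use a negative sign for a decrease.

62.5%

Change: 68.1 − 41.9 = 26.2.
Relative to the original: 26.2 ÷ 41.9 ≈ 62.5%.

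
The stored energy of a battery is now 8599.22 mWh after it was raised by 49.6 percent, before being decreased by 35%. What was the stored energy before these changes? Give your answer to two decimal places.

Undoing the 35% decrease: 8599.22 ÷ 0.65 ≈ 13229.569231.
Undoing the 49.6% increase: 13229.569231 ÷ 1.496 ≈ 8843.29 mWh.

8843.29 mWh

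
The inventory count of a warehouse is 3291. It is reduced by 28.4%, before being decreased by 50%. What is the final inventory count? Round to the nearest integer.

1178

28.4% decrease: 3291 × 0.716 = 2356.356.
50% decrease: 2356.356 × 0.5 = 1178.178 ≈ 1178.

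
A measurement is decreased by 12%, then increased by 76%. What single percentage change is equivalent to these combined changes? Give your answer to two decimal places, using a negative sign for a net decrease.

54.88%

The combined multiplier is 0.88 × 1.76 = 1.5488.
That corresponds to an increase of 54.88%.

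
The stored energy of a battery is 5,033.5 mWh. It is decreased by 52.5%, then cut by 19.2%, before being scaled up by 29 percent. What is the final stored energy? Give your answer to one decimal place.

2,492.1 mWh

Apply the 52.5% decrease: 5,033.5 × 0.475 = 2390.9125.
Apply the 19.2% decrease: 2390.9125 × 0.808 = 1931.8573.
29% increase: 1931.8573 × 1.29 = 2492.095917 ≈ 2,492.1.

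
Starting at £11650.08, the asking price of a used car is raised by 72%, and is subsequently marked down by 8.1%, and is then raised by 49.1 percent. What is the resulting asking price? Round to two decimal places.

£27456.84

72% increase: £11650.08 × 1.72 = £20038.1376.
After the 8.1% decrease: £20038.1376 × 0.919 = £18415.0484544.
After the 49.1% increase: £18415.0484544 × 1.491 = £27456.8372455104 ≈ £27456.84.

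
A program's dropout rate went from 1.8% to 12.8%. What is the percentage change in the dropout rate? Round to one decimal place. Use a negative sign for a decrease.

The change is 12.8 − 1.8 = 11.0 percentage points.
Relative to the original 1.8%, that is 11.0 ÷ 1.8 ≈ 611.1%.

611.1%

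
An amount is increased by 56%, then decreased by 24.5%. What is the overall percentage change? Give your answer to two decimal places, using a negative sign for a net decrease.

A 56% increase multiplies by 1.56.
Then a 24.5% decrease: 1.56 × 0.755 = 1.1778.
Overall factor 1.1778, i.e. 17.78%.

17.78%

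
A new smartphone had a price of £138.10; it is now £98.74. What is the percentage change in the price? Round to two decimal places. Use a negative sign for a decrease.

Change: £98.74 − £138.10 = -£39.36.
Relative to the original: -£39.36 ÷ £138.10 ≈ -28.50%.

-28.50%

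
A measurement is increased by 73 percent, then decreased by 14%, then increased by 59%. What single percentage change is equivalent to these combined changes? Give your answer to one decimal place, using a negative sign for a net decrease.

136.6%

A 73% increase multiplies by 1.73.
Then a 14% decrease: 1.73 × 0.86 = 1.4878.
Then a 59% increase: 1.4878 × 1.59 = 2.365602.
Overall factor 2.365602, i.e. 136.6%.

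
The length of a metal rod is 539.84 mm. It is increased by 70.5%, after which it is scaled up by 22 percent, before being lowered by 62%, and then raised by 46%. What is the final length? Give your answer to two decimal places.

Apply the 70.5% increase: 539.84 × 1.705 = 920.4272.
Apply the 22% increase: 920.4272 × 1.22 = 1122.921184.
After the 62% decrease: 1122.921184 × 0.38 = 426.71004992.
After the 46% increase: 426.71004992 × 1.46 = 622.9966728832 ≈ 623.00.

623.00 mm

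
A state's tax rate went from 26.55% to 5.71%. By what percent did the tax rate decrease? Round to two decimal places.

The change is 5.71 − 26.55 = -20.84 percentage points.
Relative to the original 26.55%, that is -20.84 ÷ 26.55 ≈ -78.49%.
So the tax rate fell by 78.49%.

78.49%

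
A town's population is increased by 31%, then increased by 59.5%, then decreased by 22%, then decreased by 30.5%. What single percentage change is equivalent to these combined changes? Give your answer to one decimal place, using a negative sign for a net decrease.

A 31% increase multiplies by 1.31.
Then a 59.5% increase: 1.31 × 1.595 = 2.08945.
Then a 22% decrease: 2.08945 × 0.78 = 1.629771.
Then a 30.5% decrease: 1.629771 × 0.695 = 1.132690845.
Overall factor 1.132690845, i.e. 13.3%.

13.3%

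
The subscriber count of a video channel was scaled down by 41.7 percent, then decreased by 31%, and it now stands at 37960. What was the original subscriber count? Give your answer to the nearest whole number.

Undoing the 31% decrease: 37960 ÷ 0.69 ≈ 55014.492754.
Undoing the 41.7% decrease: 55014.492754 ÷ 0.583 ≈ 94364.

94364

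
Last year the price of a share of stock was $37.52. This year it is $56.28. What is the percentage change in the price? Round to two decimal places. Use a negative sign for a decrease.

Change: $56.28 − $37.52 = $18.76.
Relative to the original: $18.76 ÷ $37.52 = 50.00%.

50.00%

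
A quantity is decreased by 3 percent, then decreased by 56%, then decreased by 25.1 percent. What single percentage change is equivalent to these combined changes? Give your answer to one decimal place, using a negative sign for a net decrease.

A 3% decrease multiplies by 0.97.
Then a 56% decrease: 0.97 × 0.44 = 0.4268.
Then a 25.1% decrease: 0.4268 × 0.749 = 0.3196732.
Overall factor 0.3196732, i.e. -68.0%.

-68.0%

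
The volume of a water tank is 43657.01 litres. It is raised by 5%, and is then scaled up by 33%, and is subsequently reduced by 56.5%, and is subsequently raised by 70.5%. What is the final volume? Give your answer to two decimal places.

Apply the 5% increase: 43657.01 × 1.05 = 45839.8605.
Apply the 33% increase: 45839.8605 × 1.33 = 60967.014465.
After the 56.5% decrease: 60967.014465 × 0.435 = 26520.651292275.
After the 70.5% increase: 26520.651292275 × 1.705 = 45217.710453328875 ≈ 45217.71.

45217.71 litres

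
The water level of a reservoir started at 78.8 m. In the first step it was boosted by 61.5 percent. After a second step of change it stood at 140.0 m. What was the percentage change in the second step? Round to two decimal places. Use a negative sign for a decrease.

After the first step: 78.8 × 1.615 = 127.262.
Second-step multiplier: 140.0 ÷ 127.262 ≈ 1.100093.
That is a change of 10.01%.

10.01%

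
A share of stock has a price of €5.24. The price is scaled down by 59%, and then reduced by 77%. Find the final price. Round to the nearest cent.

€0.49

Each change multiplies by a factor: 0.41 × 0.23 = 0.0943.
€5.24 × 0.0943 = €0.494132 ≈ €0.49.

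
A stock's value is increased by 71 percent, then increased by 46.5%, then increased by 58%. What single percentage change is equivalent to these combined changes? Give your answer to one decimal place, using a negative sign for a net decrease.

295.8%

A 71% increase multiplies by 1.71.
Then a 46.5% increase: 1.71 × 1.465 = 2.50515.
Then a 58% increase: 2.50515 × 1.58 = 3.958137.
Overall factor 3.958137, i.e. 295.8%.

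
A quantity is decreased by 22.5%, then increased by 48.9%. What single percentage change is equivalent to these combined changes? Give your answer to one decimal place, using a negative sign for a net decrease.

15.4%

A 22.5% decrease multiplies by 0.775.
Then a 48.9% increase: 0.775 × 1.489 = 1.153975.
Overall factor 1.153975, i.e. 15.4%.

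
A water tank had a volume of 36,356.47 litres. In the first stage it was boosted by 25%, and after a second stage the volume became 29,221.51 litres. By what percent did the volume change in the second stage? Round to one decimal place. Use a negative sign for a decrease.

After the first stage: 36,356.47 × 1.25 = 45445.5875.
Second-stage multiplier: 29,221.51 ÷ 45445.5875 ≈ 0.643.
That is a change of -35.7%.

-35.7%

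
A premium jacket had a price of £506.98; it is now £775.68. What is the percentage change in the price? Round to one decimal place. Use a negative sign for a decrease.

Change: £775.68 − £506.98 = £268.70.
Relative to the original: £268.70 ÷ £506.98 ≈ 53.0%.

53.0%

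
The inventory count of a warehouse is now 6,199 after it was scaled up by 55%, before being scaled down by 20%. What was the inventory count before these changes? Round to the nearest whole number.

The overall multiplier applied was 1.55 × 0.8 = 1.24.
So the original inventory count was 6,199 ÷ 1.24 ≈ 4,999.

4,999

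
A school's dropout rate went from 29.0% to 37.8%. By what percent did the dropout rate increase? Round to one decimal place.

The change is 37.8 − 29.0 = 8.8 percentage points.
Relative to the original 29.0%, that is 8.8 ÷ 29.0 ≈ 30.3%.
So the dropout rate rose by 30.3%.

30.3%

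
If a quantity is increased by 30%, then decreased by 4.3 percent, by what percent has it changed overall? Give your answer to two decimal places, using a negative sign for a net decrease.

A 30% increase multiplies by 1.3.
Then a 4.3% decrease: 1.3 × 0.957 = 1.2441.
Overall factor 1.2441, i.e. 24.41%.

24.41%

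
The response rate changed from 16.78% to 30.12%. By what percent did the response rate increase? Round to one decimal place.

79.5%

The change is 30.12 − 16.78 = 13.34 percentage points.
Relative to the original 16.78%, that is 13.34 ÷ 16.78 ≈ 79.5%.
So the response rate rose by 79.5%.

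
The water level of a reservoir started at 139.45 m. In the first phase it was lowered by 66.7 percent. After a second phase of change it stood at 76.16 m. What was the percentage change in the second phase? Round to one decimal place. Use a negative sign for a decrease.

64.0%

After the first phase: 139.45 × 0.333 = 46.43685.
Second-phase multiplier: 76.16 ÷ 46.43685 ≈ 1.64008.
That is a change of 64.0%.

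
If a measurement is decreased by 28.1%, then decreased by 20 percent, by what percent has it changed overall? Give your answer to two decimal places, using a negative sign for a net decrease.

-42.48%

The combined multiplier is 0.719 × 0.8 = 0.5752.
That corresponds to a decrease of 42.48%.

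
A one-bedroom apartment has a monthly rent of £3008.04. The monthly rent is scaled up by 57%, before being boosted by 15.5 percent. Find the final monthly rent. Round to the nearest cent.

£5454.63

Each change multiplies by a factor: 1.57 × 1.155 = 1.81335.
£3008.04 × 1.81335 = £5454.629334 ≈ £5454.63.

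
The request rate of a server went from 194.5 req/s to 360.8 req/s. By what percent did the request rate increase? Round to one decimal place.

Change: 360.8 − 194.5 = 166.3.
Relative to the original: 166.3 ÷ 194.5 ≈ 85.5%.
So the request rate increased by 85.5%.

85.5%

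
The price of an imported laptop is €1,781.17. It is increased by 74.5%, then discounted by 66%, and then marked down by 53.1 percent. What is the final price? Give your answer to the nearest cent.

€495.62

74.5% increase: €1,781.17 × 1.745 = €3108.14165.
After the 66% decrease: €3108.14165 × 0.34 = €1056.768161.
53.1% decrease: €1056.768161 × 0.469 = €495.624267509 ≈ €495.62.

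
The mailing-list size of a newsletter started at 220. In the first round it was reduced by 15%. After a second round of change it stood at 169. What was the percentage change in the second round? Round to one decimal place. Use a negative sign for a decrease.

After the first round: 220 × 0.85 = 187.
Second-round multiplier: 169 ÷ 187 ≈ 0.90374.
That is a change of -9.6%.

-9.6%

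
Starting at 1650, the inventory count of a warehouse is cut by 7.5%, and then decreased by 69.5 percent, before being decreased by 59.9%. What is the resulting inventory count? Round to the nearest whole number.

187

7.5% decrease: 1650 × 0.925 = 1526.25.
Apply the 69.5% decrease: 1526.25 × 0.305 = 465.50625.
After the 59.9% decrease: 465.50625 × 0.401 = 186.66800625 ≈ 187.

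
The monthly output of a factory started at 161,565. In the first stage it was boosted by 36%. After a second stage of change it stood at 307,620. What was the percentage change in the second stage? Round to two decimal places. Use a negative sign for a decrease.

After the first stage: 161,565 × 1.36 = 219728.4.
Second-stage multiplier: 307,620 ÷ 219728.4 ≈ 1.400001.
That is a change of 40.00%.

40.00%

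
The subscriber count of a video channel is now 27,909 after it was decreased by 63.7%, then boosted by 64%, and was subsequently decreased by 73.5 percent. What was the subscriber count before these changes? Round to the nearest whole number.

176,908

The overall multiplier applied was 0.363 × 1.64 × 0.265 = 0.1577598.
So the original subscriber count was 27,909 ÷ 0.1577598 ≈ 176,908.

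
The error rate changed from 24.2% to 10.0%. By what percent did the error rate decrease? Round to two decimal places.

The change is 10.0 − 24.2 = -14.2 percentage points.
Relative to the original 24.2%, that is -14.2 ÷ 24.2 ≈ -58.68%.
So the error rate fell by 58.68%.

58.68%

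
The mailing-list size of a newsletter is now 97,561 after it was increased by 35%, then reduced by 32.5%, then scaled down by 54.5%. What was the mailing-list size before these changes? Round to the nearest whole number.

Undoing the 54.5% decrease: 97,561 ÷ 0.455 ≈ 214419.78022.
Undoing the 32.5% decrease: 214419.78022 ÷ 0.675 ≈ 317658.933659.
Undoing the 35% increase: 317658.933659 ÷ 1.35 ≈ 235,303.

235,303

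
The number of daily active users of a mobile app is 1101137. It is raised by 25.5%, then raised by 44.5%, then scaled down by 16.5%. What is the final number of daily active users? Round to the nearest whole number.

Apply the 25.5% increase: 1101137 × 1.255 = 1381926.935.
Apply the 44.5% increase: 1381926.935 × 1.445 = 1996884.421075.
After the 16.5% decrease: 1996884.421075 × 0.835 = 1667398.491597625 ≈ 1667398.

1667398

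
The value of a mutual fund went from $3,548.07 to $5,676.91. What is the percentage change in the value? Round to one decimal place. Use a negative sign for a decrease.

60.0%

Change: $5,676.91 − $3,548.07 = $2,128.84.
Relative to the original: $2,128.84 ÷ $3,548.07 ≈ 60.0%.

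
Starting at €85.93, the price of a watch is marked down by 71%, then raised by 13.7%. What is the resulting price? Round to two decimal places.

Each change multiplies by a factor: 0.29 × 1.137 = 0.32973.
€85.93 × 0.32973 = €28.3336989 ≈ €28.33.

€28.33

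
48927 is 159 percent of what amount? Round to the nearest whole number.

48927 ÷ 1.59 ≈ 30772.

30772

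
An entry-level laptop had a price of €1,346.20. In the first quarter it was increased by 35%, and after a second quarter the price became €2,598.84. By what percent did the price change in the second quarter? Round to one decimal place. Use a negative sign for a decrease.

43.0%

After the first quarter: €1,346.20 × 1.35 = €1817.37.
Second-quarter multiplier: €2,598.84 ÷ €1817.37 ≈ 1.43.
That is a change of 43.0%.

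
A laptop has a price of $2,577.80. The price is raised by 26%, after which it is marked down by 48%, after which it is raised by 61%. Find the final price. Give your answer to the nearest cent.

Each change multiplies by a factor: 1.26 × 0.52 × 1.61 = 1.054872.
$2,577.80 × 1.054872 = $2719.2490416 ≈ $2,719.25.

$2,719.25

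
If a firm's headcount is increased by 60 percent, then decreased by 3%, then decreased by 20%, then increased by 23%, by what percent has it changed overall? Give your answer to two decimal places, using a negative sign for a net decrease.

A 60% increase multiplies by 1.6.
Then a 3% decrease: 1.6 × 0.97 = 1.552.
Then a 20% decrease: 1.552 × 0.8 = 1.2416.
Then a 23% increase: 1.2416 × 1.23 = 1.527168.
Overall factor 1.527168, i.e. 52.72%.

52.72%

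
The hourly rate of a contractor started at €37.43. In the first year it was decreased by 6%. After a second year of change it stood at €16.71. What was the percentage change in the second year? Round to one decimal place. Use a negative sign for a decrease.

After the first year: €37.43 × 0.94 = €35.1842.
Second-year multiplier: €16.71 ÷ €35.1842 ≈ 0.47493.
That is a change of -52.5%.

-52.5%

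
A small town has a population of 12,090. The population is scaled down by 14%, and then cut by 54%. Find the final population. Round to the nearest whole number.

4,783

Each change multiplies by a factor: 0.86 × 0.46 = 0.3956.
12,090 × 0.3956 = 4782.804 ≈ 4,783.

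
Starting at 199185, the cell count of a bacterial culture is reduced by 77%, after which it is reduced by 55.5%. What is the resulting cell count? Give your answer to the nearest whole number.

After the 77% decrease: 199185 × 0.23 = 45812.55.
55.5% decrease: 45812.55 × 0.445 = 20386.58475 ≈ 20387.

20387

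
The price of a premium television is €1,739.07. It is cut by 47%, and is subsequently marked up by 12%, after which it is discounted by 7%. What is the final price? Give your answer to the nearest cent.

Apply the 47% decrease: €1,739.07 × 0.53 = €921.7071.
After the 12% increase: €921.7071 × 1.12 = €1032.311952.
7% decrease: €1032.311952 × 0.93 = €960.05011536 ≈ €960.05.

€960.05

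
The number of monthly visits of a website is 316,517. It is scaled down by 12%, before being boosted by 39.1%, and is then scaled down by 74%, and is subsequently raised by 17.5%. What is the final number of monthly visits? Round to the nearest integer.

Each change multiplies by a factor: 0.88 × 1.391 × 0.26 × 1.175 = 0.37395644.
316,517 × 0.37395644 = 118363.57051948 ≈ 118,364.

118,364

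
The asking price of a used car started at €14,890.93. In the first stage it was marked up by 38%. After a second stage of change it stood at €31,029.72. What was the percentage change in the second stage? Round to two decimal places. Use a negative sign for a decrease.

51.00%

After the first stage: €14,890.93 × 1.38 = €20549.4834.
Second-stage multiplier: €31,029.72 ÷ €20549.4834 ≈ 1.51.
That is a change of 51.00%.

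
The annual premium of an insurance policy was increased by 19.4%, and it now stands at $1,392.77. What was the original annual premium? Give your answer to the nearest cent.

The overall multiplier applied was 1.194.
So the original annual premium was $1,392.77 ÷ 1.194 ≈ $1,166.47.

$1,166.47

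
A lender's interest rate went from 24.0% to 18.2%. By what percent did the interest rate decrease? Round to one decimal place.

24.2%

The change is 18.2 − 24.0 = -5.8 percentage points.
Relative to the original 24.0%, that is -5.8 ÷ 24.0 ≈ -24.2%.
So the interest rate fell by 24.2%.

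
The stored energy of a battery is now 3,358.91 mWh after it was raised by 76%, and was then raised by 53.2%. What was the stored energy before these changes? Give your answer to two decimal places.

1,245.74 mWh

Undoing the 53.2% increase: 3,358.91 ÷ 1.532 = 2192.5.
Undoing the 76% increase: 2192.5 ÷ 1.76 ≈ 1,245.74 mWh.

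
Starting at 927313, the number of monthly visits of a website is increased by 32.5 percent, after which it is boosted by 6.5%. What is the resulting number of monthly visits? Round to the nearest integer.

Apply the 32.5% increase: 927313 × 1.325 = 1228689.725.
6.5% increase: 1228689.725 × 1.065 = 1308554.557125 ≈ 1308555.

1308555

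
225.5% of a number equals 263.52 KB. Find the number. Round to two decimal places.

263.52 KB ÷ 2.255 ≈ 116.86 KB.

116.86 KB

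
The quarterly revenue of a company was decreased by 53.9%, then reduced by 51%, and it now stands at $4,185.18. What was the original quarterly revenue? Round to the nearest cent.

The overall multiplier applied was 0.461 × 0.49 = 0.22589.
So the original quarterly revenue was $4,185.18 ÷ 0.22589 ≈ $18,527.51.

$18,527.51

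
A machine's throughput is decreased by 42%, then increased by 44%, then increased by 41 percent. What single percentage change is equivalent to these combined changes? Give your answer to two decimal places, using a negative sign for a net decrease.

17.76%

The combined multiplier is 0.58 × 1.44 × 1.41 = 1.177632.
That corresponds to an increase of 17.76%.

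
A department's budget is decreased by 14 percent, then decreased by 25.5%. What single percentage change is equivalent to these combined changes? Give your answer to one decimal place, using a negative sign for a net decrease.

-35.9%

The combined multiplier is 0.86 × 0.745 = 0.6407.
That corresponds to a decrease of 35.9%.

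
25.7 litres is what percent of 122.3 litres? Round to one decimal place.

25.7 litres ÷ 122.3 litres ≈ 21.0%.

21.0%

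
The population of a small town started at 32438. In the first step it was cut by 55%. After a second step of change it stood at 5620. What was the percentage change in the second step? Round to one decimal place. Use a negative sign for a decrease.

After the first step: 32438 × 0.45 = 14597.1.
Second-step multiplier: 5620 ÷ 14597.1 ≈ 0.38501.
That is a change of -61.5%.

-61.5%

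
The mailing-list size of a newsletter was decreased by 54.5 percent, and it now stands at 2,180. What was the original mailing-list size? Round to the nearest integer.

The overall multiplier applied was 0.455.
So the original mailing-list size was 2,180 ÷ 0.455 ≈ 4,791.

4,791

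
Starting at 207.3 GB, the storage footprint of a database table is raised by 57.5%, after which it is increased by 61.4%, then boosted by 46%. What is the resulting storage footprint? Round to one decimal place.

Each change multiplies by a factor: 1.575 × 1.614 × 1.46 = 3.711393.
207.3 × 3.711393 = 769.3717689 ≈ 769.4.

769.4 GB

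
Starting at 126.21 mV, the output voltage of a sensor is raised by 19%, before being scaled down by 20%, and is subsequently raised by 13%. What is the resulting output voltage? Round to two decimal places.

After the 19% increase: 126.21 × 1.19 = 150.1899.
Apply the 20% decrease: 150.1899 × 0.8 = 120.15192.
13% increase: 120.15192 × 1.13 = 135.7716696 ≈ 135.77.

135.77 mV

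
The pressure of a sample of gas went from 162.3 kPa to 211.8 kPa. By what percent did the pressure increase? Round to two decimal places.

30.50%

Change: 211.8 − 162.3 = 49.5.
Relative to the original: 49.5 ÷ 162.3 ≈ 30.50%.
So the pressure increased by 30.50%.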